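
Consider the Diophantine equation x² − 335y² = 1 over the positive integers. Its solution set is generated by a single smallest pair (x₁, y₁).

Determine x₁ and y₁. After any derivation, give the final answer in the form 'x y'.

[18; 3,3,3,36] for √335; ℓ=4 ⇒ convergent index 3
step 0: (18, 1)  from 18·(1,0) + (0,1)
step 1: (55, 3)  from 3·(18,1) + (1,0)
step 2: (183, 10)  from 3·(55,3) + (18,1)
step 3: (604, 33)  from 3·(183,10) + (55,3)
→ (604, 33).  Check: 604²=364816, 335·33²=364815, difference 1.

604 33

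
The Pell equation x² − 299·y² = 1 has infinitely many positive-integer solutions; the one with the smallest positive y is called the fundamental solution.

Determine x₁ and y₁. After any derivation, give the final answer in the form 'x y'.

√299 → a₀=17, period (3,2,3,34); ℓ=4 even so k=3
a_0=17:  p_0=17·1+0=17,  q_0=17·0+1=1
…
a_2=2:  p_2=2·52+17=121,  q_2=2·3+1=7
a_3=3:  p_3=3·121+52=415,  q_3=3·7+3=24
fundamental: x₁=415, y₁=24  (since 172225 − 299·576 = 1)

415 24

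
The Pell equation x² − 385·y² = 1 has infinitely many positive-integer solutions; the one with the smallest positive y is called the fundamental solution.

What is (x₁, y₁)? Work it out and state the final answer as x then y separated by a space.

95831 4884

√385 → a₀=19, period (1,1,1,1,1,…,1,1,38); ℓ=16 even so k=15
step 0: (19, 1)  from 19·(1,0) + (0,1)
…
step 2: (39, 2)  from 1·(20,1) + (19,1)
step 3: (59, 3)  from 1·(39,2) + (20,1)
step 4: (98, 5)  from 1·(59,3) + (39,2)
…
step 14: (59551, 3035)  from 1·(36280,1849) + (23271,1186)
step 15: (95831, 4884)  from 1·(59551,3035) + (36280,1849)
→ (95831, 4884).  Check: 95831²=9183580561, 385·4884²=9183580560, difference 1.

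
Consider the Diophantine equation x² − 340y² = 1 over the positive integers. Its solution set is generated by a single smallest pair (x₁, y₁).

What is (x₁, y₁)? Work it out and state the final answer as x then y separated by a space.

[18; 2,3,1,1,1,…,3,2,36] for √340; ℓ=14 ⇒ convergent index 13
a_0=18:  p_0=18·1+0=18,  q_0=18·0+1=1
a_1=2:  p_1=2·18+1=37,  q_1=2·1+0=2
…
a_4=1:  p_4=1·166+129=295,  q_4=1·9+7=16
a_5=1:  p_5=1·295+166=461,  q_5=1·16+9=25
…
a_7=8:  p_7=8·756+461=6509,  q_7=8·41+25=353
a_8=1:  p_8=1·6509+756=7265,  q_8=1·353+41=394
…
a_12=3:  p_12=3·34813+21039=125478,  q_12=3·1888+1141=6805
a_13=2:  p_13=2·125478+34813=285769,  q_13=2·6805+1888=15498
(x₁, y₁) = (285769, 15498);  285769² − 340·15498² = 1 ✓

285769 15498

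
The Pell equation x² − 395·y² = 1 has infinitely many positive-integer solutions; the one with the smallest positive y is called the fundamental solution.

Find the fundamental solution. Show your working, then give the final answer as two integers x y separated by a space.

159 8

d=395: √d = [19; 1,6,1,38] (ℓ=4, even), read p_3/q_3
i=0: a=19 ⇒ p=19, q=1
i=1: a=1 ⇒ p=20, q=1
i=2: a=6 ⇒ p=139, q=7
i=3: a=1 ⇒ p=159, q=8
fundamental: x₁=159, y₁=8  (since 25281 − 395·64 = 1)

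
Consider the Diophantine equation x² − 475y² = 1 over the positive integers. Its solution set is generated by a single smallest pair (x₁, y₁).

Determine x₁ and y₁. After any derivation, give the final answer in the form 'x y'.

57799 2652

d=475: √d = [21; 1,3,1,6,2,6,1,3,1,42] (ℓ=10, even), read p_9/q_9
a_0=21:  p_0=21·1+0=21,  q_0=21·0+1=1
a_1=1:  p_1=1·21+1=22,  q_1=1·1+0=1
…
a_4=6:  p_4=6·109+87=741,  q_4=6·5+4=34
…
a_6=6:  p_6=6·1591+741=10287,  q_6=6·73+34=472
…
a_8=3:  p_8=3·11878+10287=45921,  q_8=3·545+472=2107
a_9=1:  p_9=1·45921+11878=57799,  q_9=1·2107+545=2652
→ (57799, 2652).  Check: 57799²=3340724401, 475·2652²=3340724400, difference 1.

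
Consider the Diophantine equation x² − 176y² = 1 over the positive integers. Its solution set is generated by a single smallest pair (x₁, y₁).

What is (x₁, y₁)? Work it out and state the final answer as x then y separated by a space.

199 15

√176 = [13; 3,1,3,26, …], period ℓ=4 (even) → k=3
step 0: (13, 1)  from 13·(1,0) + (0,1)
step 1: (40, 3)  from 3·(13,1) + (1,0)
step 2: (53, 4)  from 1·(40,3) + (13,1)
step 3: (199, 15)  from 3·(53,4) + (40,3)
(x₁, y₁) = (199, 15);  199² − 176·15² = 1 ✓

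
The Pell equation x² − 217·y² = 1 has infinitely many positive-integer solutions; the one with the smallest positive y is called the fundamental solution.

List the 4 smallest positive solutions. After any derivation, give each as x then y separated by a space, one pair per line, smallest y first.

3844063 260952
29553640695937 2006231855952
227212113429087499999 15424163293772565000
1746835356769087211376615937 118582910847096488831334048

√217 = [14; 1,2,1,2,1,…,2,1,28, …], period ℓ=16 (even) → k=15
step 0: (14, 1)  from 14·(1,0) + (0,1)
step 1: (15, 1)  from 1·(14,1) + (1,0)
step 2: (44, 3)  from 2·(15,1) + (14,1)
step 3: (59, 4)  from 1·(44,3) + (15,1)
step 4: (162, 11)  from 2·(59,4) + (44,3)
…
step 6: (383, 26)  from 1·(221,15) + (162,11)
…
step 9: (139163, 9447)  from 9·(15055,1022) + (3668,249)
step 10: (154218, 10469)  from 1·(139163,9447) + (15055,1022)
…
step 12: (740980, 50301)  from 2·(293381,19916) + (154218,10469)
step 13: (1034361, 70217)  from 1·(740980,50301) + (293381,19916)
step 14: (2809702, 190735)  from 2·(1034361,70217) + (740980,50301)
step 15: (3844063, 260952)  from 1·(2809702,190735) + (1034361,70217)
→ (3844063, 260952).  Check: 3844063²=14776820347969, 217·260952²=14776820347968, difference 1.
k=2:  x_2 = 3844063·3844063+217·260952·260952 = 29553640695937,  y_2 = 3844063·260952+260952·3844063 = 2006231855952
k=3:  x_3 = 3844063·29553640695937+217·260952·2006231855952 = 227212113429087499999,  y_3 = 3844063·2006231855952+260952·29553640695937 = 15424163293772565000
k=4:  x_4 = 3844063·227212113429087499999+217·260952·15424163293772565000 = 1746835356769087211376615937,  y_4 = 3844063·15424163293772565000+260952·227212113429087499999 = 118582910847096488831334048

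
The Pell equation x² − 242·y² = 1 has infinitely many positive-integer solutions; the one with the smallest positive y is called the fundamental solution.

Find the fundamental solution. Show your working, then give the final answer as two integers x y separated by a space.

d=242: √d = [15; 1,1,3,1,14,1,3,1,1,30] (ℓ=10, even), read p_9/q_9
step 0: (15, 1)  from 15·(1,0) + (0,1)
step 1: (16, 1)  from 1·(15,1) + (1,0)
step 2: (31, 2)  from 1·(16,1) + (15,1)
step 3: (109, 7)  from 3·(31,2) + (16,1)
step 4: (140, 9)  from 1·(109,7) + (31,2)
step 5: (2069, 133)  from 14·(140,9) + (109,7)
step 6: (2209, 142)  from 1·(2069,133) + (140,9)
…
step 8: (10905, 701)  from 1·(8696,559) + (2209,142)
step 9: (19601, 1260)  from 1·(10905,701) + (8696,559)
fundamental: x₁=19601, y₁=1260  (since 384199201 − 242·1587600 = 1)

19601 1260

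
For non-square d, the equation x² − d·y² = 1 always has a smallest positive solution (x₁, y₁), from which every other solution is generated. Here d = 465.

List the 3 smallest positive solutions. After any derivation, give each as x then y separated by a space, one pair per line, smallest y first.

15871 736
503777281 23362112
15990898437631 741560158368

[21; 1,1,3,2,2,2,3,1,1,42] for √465; ℓ=10 ⇒ convergent index 9
a_0=21:  p_0=21·1+0=21,  q_0=21·0+1=1
…
a_4=2:  p_4=2·151+43=345,  q_4=2·7+2=16
…
a_8=1:  p_8=1·6922+2027=8949,  q_8=1·321+94=415
a_9=1:  p_9=1·8949+6922=15871,  q_9=1·415+321=736
(x₁, y₁) = (15871, 736);  15871² − 465·736² = 1 ✓
(x_2, y_2) = (15871·15871 + 465·736·736, 15871·736 + 736·15871) = (503777281, 23362112)
(x_3, y_3) = (15871·503777281 + 465·736·23362112, 15871·23362112 + 736·503777281) = (15990898437631, 741560158368)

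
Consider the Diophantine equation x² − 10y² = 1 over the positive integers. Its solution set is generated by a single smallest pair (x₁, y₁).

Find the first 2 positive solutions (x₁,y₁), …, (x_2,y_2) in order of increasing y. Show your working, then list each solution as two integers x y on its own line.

[3; 6] for √10; ℓ=1 ⇒ convergent index 1
i=0: a=3 ⇒ p=3, q=1
i=1: a=6 ⇒ p=19, q=6
(x₁, y₁) = (19, 6);  19² − 10·6² = 1 ✓
n=2: (19,6)∘(19,6) = (19·19+10·6·6, 19·6+6·19) = (721,228)

19 6
721 228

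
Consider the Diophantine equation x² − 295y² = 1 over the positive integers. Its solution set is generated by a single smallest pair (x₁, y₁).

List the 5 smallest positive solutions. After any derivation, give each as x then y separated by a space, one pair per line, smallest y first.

√295 = [17; 5,1,2,3,2,6,2,3,2,1,5,34, …], period ℓ=12 (even) → k=11
a_0=17:  p_0=17·1+0=17,  q_0=17·0+1=1
a_1=5:  p_1=5·17+1=86,  q_1=5·1+0=5
a_2=1:  p_2=1·86+17=103,  q_2=1·5+1=6
a_3=2:  p_3=2·103+86=292,  q_3=2·6+5=17
a_4=3:  p_4=3·292+103=979,  q_4=3·17+6=57
a_5=2:  p_5=2·979+292=2250,  q_5=2·57+17=131
a_6=6:  p_6=6·2250+979=14479,  q_6=6·131+57=843
a_7=2:  p_7=2·14479+2250=31208,  q_7=2·843+131=1817
…
a_9=2:  p_9=2·108103+31208=247414,  q_9=2·6294+1817=14405
a_10=1:  p_10=1·247414+108103=355517,  q_10=1·14405+6294=20699
a_11=5:  p_11=5·355517+247414=2024999,  q_11=5·20699+14405=117900
fundamental: x₁=2024999, y₁=117900  (since 4100620950001 − 295·13900410000 = 1)
(x_2, y_2) = (2024999·2024999 + 295·117900·117900, 2024999·117900 + 117900·2024999) = (8201241900001, 477494764200)
(x_3, y_3) = (2024999·8201241900001 + 295·117900·477494764200, 2024999·477494764200 + 117900·8201241900001) = (33215013292518224999, 1933852840020353700)
(x_4, y_4) = (2024999·33215013292518224999 + 295·117900·1933852840020353700, 2024999·1933852840020353700 + 117900·33215013292518224999) = (134520737404664024967600001, 7832100134376274949528400)
(x_5, y_5) = (2024999·134520737404664024967600001 + 295·117900·7832100134376274949528400, 2024999·7832100134376274949528400 + 117900·134520737404664024967600001) = (544808717447381276777437550624999, 31719989880021710940200100589500)

2024999 117900
8201241900001 477494764200
33215013292518224999 1933852840020353700
134520737404664024967600001 7832100134376274949528400
544808717447381276777437550624999 31719989880021710940200100589500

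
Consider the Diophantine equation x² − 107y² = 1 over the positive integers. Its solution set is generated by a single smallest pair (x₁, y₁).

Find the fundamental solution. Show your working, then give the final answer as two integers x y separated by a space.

962 93

√107 → a₀=10, period (2,1,9,1,2,20); ℓ=6 even so k=5
k=0  a_k=10  p_k/q_k = 10/1
k=1  a_k=2  p_k/q_k = 21/2
…
k=3  a_k=9  p_k/q_k = 300/29
k=4  a_k=1  p_k/q_k = 331/32
k=5  a_k=2  p_k/q_k = 962/93
(x₁, y₁) = (962, 93);  962² − 107·93² = 1 ✓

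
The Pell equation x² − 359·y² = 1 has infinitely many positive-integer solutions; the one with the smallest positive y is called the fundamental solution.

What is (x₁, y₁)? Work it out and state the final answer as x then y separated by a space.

360 19

[18; 1,17,1,36] for √359; ℓ=4 ⇒ convergent index 3
step 0: (18, 1)  from 18·(1,0) + (0,1)
…
step 2: (341, 18)  from 17·(19,1) + (18,1)
step 3: (360, 19)  from 1·(341,18) + (19,1)
→ (360, 19).  Check: 360²=129600, 359·19²=129599, difference 1.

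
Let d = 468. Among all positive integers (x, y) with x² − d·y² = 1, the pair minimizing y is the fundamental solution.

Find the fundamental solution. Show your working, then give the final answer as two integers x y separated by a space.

649 30

[21; 1,1,1,2,1,1,1,42] for √468; ℓ=8 ⇒ convergent index 7
a_0=21:  p_0=21·1+0=21,  q_0=21·0+1=1
…
a_3=1:  p_3=1·43+22=65,  q_3=1·2+1=3
a_4=2:  p_4=2·65+43=173,  q_4=2·3+2=8
a_5=1:  p_5=1·173+65=238,  q_5=1·8+3=11
a_6=1:  p_6=1·238+173=411,  q_6=1·11+8=19
a_7=1:  p_7=1·411+238=649,  q_7=1·19+11=30
→ (649, 30).  Check: 649²=421201, 468·30²=421200, difference 1.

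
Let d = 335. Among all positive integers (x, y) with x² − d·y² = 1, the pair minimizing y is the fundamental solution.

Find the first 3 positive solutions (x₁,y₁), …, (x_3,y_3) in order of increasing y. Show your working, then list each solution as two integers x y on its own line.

604 33
729631 39864
881393644 48155679

√335 = [18; 3,3,3,36, …], period ℓ=4 (even) → k=3
a_0=18:  p_0=18·1+0=18,  q_0=18·0+1=1
a_1=3:  p_1=3·18+1=55,  q_1=3·1+0=3
a_2=3:  p_2=3·55+18=183,  q_2=3·3+1=10
a_3=3:  p_3=3·183+55=604,  q_3=3·10+3=33
(x₁, y₁) = (604, 33);  604² − 335·33² = 1 ✓
k=2:  x_2 = 604·604+335·33·33 = 729631,  y_2 = 604·33+33·604 = 39864
k=3:  x_3 = 604·729631+335·33·39864 = 881393644,  y_3 = 604·39864+33·729631 = 48155679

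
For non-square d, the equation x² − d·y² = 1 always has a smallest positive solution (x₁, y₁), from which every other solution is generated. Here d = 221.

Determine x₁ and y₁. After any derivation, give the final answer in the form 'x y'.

1665 112

[14; 1,6,2,6,1,28] for √221; ℓ=6 ⇒ convergent index 5
i=0: a=14 ⇒ p=14, q=1
i=1: a=1 ⇒ p=15, q=1
i=2: a=6 ⇒ p=104, q=7
…
i=4: a=6 ⇒ p=1442, q=97
i=5: a=1 ⇒ p=1665, q=112
→ (1665, 112).  Check: 1665²=2772225, 221·112²=2772224, difference 1.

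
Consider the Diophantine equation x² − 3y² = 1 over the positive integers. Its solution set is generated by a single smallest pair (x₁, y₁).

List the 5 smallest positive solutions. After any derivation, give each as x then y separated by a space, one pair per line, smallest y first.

d=3: √d = [1; 1,2] (ℓ=2, even), read p_1/q_1
step 0: (1, 1)  from 1·(1,0) + (0,1)
step 1: (2, 1)  from 1·(1,1) + (1,0)
(x₁, y₁) = (2, 1);  2² − 3·1² = 1 ✓
(x_2, y_2) = (2·2 + 3·1·1, 2·1 + 1·2) = (7, 4)
(x_3, y_3) = (2·7 + 3·1·4, 2·4 + 1·7) = (26, 15)
(x_4, y_4) = (2·26 + 3·1·15, 2·15 + 1·26) = (97, 56)
(x_5, y_5) = (2·97 + 3·1·56, 2·56 + 1·97) = (362, 209)

2 1
7 4
26 15
97 56
362 209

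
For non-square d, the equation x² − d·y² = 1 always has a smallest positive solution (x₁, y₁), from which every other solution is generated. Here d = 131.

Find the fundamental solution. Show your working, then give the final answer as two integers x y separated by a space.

10610 927

d=131: √d = [11; 2,4,11,4,2,22] (ℓ=6, even), read p_5/q_5
a_0=11:  p_0=11·1+0=11,  q_0=11·0+1=1
…
a_2=4:  p_2=4·23+11=103,  q_2=4·2+1=9
a_3=11:  p_3=11·103+23=1156,  q_3=11·9+2=101
a_4=4:  p_4=4·1156+103=4727,  q_4=4·101+9=413
a_5=2:  p_5=2·4727+1156=10610,  q_5=2·413+101=927
→ (10610, 927).  Check: 10610²=112572100, 131·927²=112572099, difference 1.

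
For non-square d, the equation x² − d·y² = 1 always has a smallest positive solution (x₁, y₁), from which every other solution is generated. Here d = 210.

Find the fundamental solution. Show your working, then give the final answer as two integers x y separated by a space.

29 2

[14; 2,28] for √210; ℓ=2 ⇒ convergent index 1
a_0=14:  p_0=14·1+0=14,  q_0=14·0+1=1
a_1=2:  p_1=2·14+1=29,  q_1=2·1+0=2
fundamental: x₁=29, y₁=2  (since 841 − 210·4 = 1)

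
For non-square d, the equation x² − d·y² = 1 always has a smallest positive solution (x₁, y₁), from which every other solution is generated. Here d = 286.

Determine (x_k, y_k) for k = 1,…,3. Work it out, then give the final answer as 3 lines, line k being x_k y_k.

561835 33222
631317134449 37330564740
709392124465745995 41947235681362578

√286 = [16; 1,10,3,3,2,3,3,10,1,32, …], period ℓ=10 (even) → k=9
a_0=16:  p_0=16·1+0=16,  q_0=16·0+1=1
…
a_2=10:  p_2=10·17+16=186,  q_2=10·1+1=11
a_3=3:  p_3=3·186+17=575,  q_3=3·11+1=34
…
a_5=2:  p_5=2·1911+575=4397,  q_5=2·113+34=260
…
a_7=3:  p_7=3·15102+4397=49703,  q_7=3·893+260=2939
a_8=10:  p_8=10·49703+15102=512132,  q_8=10·2939+893=30283
a_9=1:  p_9=1·512132+49703=561835,  q_9=1·30283+2939=33222
(x₁, y₁) = (561835, 33222);  561835² − 286·33222² = 1 ✓
k=2:  x_2 = 561835·561835+286·33222·33222 = 631317134449,  y_2 = 561835·33222+33222·561835 = 37330564740
k=3:  x_3 = 561835·631317134449+286·33222·37330564740 = 709392124465745995,  y_3 = 561835·37330564740+33222·631317134449 = 41947235681362578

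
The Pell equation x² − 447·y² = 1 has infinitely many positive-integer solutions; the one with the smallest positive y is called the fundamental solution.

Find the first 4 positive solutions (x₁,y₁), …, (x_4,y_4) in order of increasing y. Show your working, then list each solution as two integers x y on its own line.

√447 = [21; 7,42, …], period ℓ=2 (even) → k=1
i=0: a=21 ⇒ p=21, q=1
i=1: a=7 ⇒ p=148, q=7
→ (148, 7).  Check: 148²=21904, 447·7²=21903, difference 1.
n=2: (148,7)∘(148,7) = (148·148+447·7·7, 148·7+7·148) = (43807,2072)
n=3: (43807,2072)∘(148,7) = (148·43807+447·7·2072, 148·2072+7·43807) = (12966724,613305)
n=4: (12966724,613305)∘(148,7) = (148·12966724+447·7·613305, 148·613305+7·12966724) = (3838106497,181536208)

148 7
43807 2072
12966724 613305
3838106497 181536208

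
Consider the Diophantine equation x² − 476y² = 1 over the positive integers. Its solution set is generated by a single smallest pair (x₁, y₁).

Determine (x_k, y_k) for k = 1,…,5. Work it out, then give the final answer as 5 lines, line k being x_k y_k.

28799 1320
1658764801 76029360
95541534979199 4379139075960
5503001330073139201 252229652421114720
316961870514011136719999 14527923515772226566600

[21; 1,4,2,10,2,4,1,42] for √476; ℓ=8 ⇒ convergent index 7
i=0: a=21 ⇒ p=21, q=1
i=1: a=1 ⇒ p=22, q=1
…
i=3: a=2 ⇒ p=240, q=11
i=4: a=10 ⇒ p=2509, q=115
i=5: a=2 ⇒ p=5258, q=241
i=6: a=4 ⇒ p=23541, q=1079
i=7: a=1 ⇒ p=28799, q=1320
(x₁, y₁) = (28799, 1320);  28799² − 476·1320² = 1 ✓
n=2: (28799,1320)∘(28799,1320) = (28799·28799+476·1320·1320, 28799·1320+1320·28799) = (1658764801,76029360)
n=3: (1658764801,76029360)∘(28799,1320) = (28799·1658764801+476·1320·76029360, 28799·76029360+1320·1658764801) = (95541534979199,4379139075960)
n=4: (95541534979199,4379139075960)∘(28799,1320) = (28799·95541534979199+476·1320·4379139075960, 28799·4379139075960+1320·95541534979199) = (5503001330073139201,252229652421114720)
n=5: (5503001330073139201,252229652421114720)∘(28799,1320) = (28799·5503001330073139201+476·1320·252229652421114720, 28799·252229652421114720+1320·5503001330073139201) = (316961870514011136719999,14527923515772226566600)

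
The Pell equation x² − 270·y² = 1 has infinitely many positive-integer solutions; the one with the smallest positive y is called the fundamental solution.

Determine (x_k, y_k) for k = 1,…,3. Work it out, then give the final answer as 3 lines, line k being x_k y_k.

d=270: √d = [16; 2,3,6,3,2,32] (ℓ=6, even), read p_5/q_5
k=0  a_k=16  p_k/q_k = 16/1
…
k=2  a_k=3  p_k/q_k = 115/7
…
k=4  a_k=3  p_k/q_k = 2284/139
k=5  a_k=2  p_k/q_k = 5291/322
(x₁, y₁) = (5291, 322);  5291² − 270·322² = 1 ✓
(x_2, y_2) = (5291·5291 + 270·322·322, 5291·322 + 322·5291) = (55989361, 3407404)
(x_3, y_3) = (5291·55989361 + 270·322·3407404, 5291·3407404 + 322·55989361) = (592479412811, 36057148806)

5291 322
55989361 3407404
592479412811 36057148806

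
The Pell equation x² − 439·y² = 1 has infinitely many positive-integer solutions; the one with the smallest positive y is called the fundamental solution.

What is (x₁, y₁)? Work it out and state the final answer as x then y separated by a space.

440 21

√439 → a₀=20, period (1,19,1,40); ℓ=4 even so k=3
k=0  a_k=20  p_k/q_k = 20/1
k=1  a_k=1  p_k/q_k = 21/1
k=2  a_k=19  p_k/q_k = 419/20
k=3  a_k=1  p_k/q_k = 440/21
(x₁, y₁) = (440, 21);  440² − 439·21² = 1 ✓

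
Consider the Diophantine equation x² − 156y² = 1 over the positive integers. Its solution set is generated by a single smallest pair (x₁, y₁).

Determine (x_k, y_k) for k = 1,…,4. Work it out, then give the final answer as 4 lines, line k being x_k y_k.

25 2
1249 100
62425 4998
3120001 249800

[12; 2,24] for √156; ℓ=2 ⇒ convergent index 1
k=0  a_k=12  p_k/q_k = 12/1
k=1  a_k=2  p_k/q_k = 25/2
(x₁, y₁) = (25, 2);  25² − 156·2² = 1 ✓
n=2: (25,2)∘(25,2) = (25·25+156·2·2, 25·2+2·25) = (1249,100)
n=3: (1249,100)∘(25,2) = (25·1249+156·2·100, 25·100+2·1249) = (62425,4998)
n=4: (62425,4998)∘(25,2) = (25·62425+156·2·4998, 25·4998+2·62425) = (3120001,249800)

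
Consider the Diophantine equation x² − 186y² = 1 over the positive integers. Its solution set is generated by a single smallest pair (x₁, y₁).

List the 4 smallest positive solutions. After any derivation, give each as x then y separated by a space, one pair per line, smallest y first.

[13; 1,1,1,3,4,3,1,1,1,26] for √186; ℓ=10 ⇒ convergent index 9
i=0: a=13 ⇒ p=13, q=1
i=1: a=1 ⇒ p=14, q=1
i=2: a=1 ⇒ p=27, q=2
i=3: a=1 ⇒ p=41, q=3
i=4: a=3 ⇒ p=150, q=11
i=5: a=4 ⇒ p=641, q=47
i=6: a=3 ⇒ p=2073, q=152
…
i=8: a=1 ⇒ p=4787, q=351
i=9: a=1 ⇒ p=7501, q=550
fundamental: x₁=7501, y₁=550  (since 56265001 − 186·302500 = 1)
k=2:  x_2 = 7501·7501+186·550·550 = 112530001,  y_2 = 7501·550+550·7501 = 8251100
k=3:  x_3 = 7501·112530001+186·550·8251100 = 1688175067501,  y_3 = 7501·8251100+550·112530001 = 123783001650
k=4:  x_4 = 7501·1688175067501+186·550·123783001650 = 25326002250120001,  y_4 = 7501·123783001650+550·1688175067501 = 1856992582502200

7501 550
112530001 8251100
1688175067501 123783001650
25326002250120001 1856992582502200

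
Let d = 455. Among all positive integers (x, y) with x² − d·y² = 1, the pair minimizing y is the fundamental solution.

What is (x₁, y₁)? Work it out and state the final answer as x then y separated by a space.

[21; 3,42] for √455; ℓ=2 ⇒ convergent index 1
a_0=21:  p_0=21·1+0=21,  q_0=21·0+1=1
a_1=3:  p_1=3·21+1=64,  q_1=3·1+0=3
→ (64, 3).  Check: 64²=4096, 455·3²=4095, difference 1.

64 3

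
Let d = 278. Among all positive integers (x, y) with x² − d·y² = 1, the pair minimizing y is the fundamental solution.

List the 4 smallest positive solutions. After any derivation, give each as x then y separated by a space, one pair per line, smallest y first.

2501 150
12510001 750300
62575022501 3753000450
313000250040001 18772507500600

√278 → a₀=16, period (1,2,16,2,1,32); ℓ=6 even so k=5
k=0  a_k=16  p_k/q_k = 16/1
…
k=3  a_k=16  p_k/q_k = 817/49
k=4  a_k=2  p_k/q_k = 1684/101
k=5  a_k=1  p_k/q_k = 2501/150
fundamental: x₁=2501, y₁=150  (since 6255001 − 278·22500 = 1)
n=2: (2501,150)∘(2501,150) = (2501·2501+278·150·150, 2501·150+150·2501) = (12510001,750300)
n=3: (12510001,750300)∘(2501,150) = (2501·12510001+278·150·750300, 2501·750300+150·12510001) = (62575022501,3753000450)
n=4: (62575022501,3753000450)∘(2501,150) = (2501·62575022501+278·150·3753000450, 2501·3753000450+150·62575022501) = (313000250040001,18772507500600)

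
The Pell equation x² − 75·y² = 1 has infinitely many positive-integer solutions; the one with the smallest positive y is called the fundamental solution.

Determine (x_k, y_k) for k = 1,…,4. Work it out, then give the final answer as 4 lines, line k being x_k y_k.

√75 → a₀=8, period (1,1,1,16); ℓ=4 even so k=3
i=0: a=8 ⇒ p=8, q=1
i=1: a=1 ⇒ p=9, q=1
i=2: a=1 ⇒ p=17, q=2
i=3: a=1 ⇒ p=26, q=3
fundamental: x₁=26, y₁=3  (since 676 − 75·9 = 1)
(x_2, y_2) = (26·26 + 75·3·3, 26·3 + 3·26) = (1351, 156)
(x_3, y_3) = (26·1351 + 75·3·156, 26·156 + 3·1351) = (70226, 8109)
(x_4, y_4) = (26·70226 + 75·3·8109, 26·8109 + 3·70226) = (3650401, 421512)

26 3
1351 156
70226 8109
3650401 421512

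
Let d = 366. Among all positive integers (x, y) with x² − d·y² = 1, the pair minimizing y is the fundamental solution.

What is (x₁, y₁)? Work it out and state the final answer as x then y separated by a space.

d=366: √d = [19; 7,1,1,1,2,12,2,1,1,1,7,38] (ℓ=12, even), read p_11/q_11
a_0=19:  p_0=19·1+0=19,  q_0=19·0+1=1
a_1=7:  p_1=7·19+1=134,  q_1=7·1+0=7
a_2=1:  p_2=1·134+19=153,  q_2=1·7+1=8
a_3=1:  p_3=1·153+134=287,  q_3=1·8+7=15
a_4=1:  p_4=1·287+153=440,  q_4=1·15+8=23
…
a_6=12:  p_6=12·1167+440=14444,  q_6=12·61+23=755
a_7=2:  p_7=2·14444+1167=30055,  q_7=2·755+61=1571
a_8=1:  p_8=1·30055+14444=44499,  q_8=1·1571+755=2326
…
a_10=1:  p_10=1·74554+44499=119053,  q_10=1·3897+2326=6223
a_11=7:  p_11=7·119053+74554=907925,  q_11=7·6223+3897=47458
(x₁, y₁) = (907925, 47458);  907925² − 366·47458² = 1 ✓

907925 47458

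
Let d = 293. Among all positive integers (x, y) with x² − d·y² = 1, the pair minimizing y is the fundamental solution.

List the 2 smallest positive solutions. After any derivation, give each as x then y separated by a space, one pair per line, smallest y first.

√293 → a₀=17, period (8,1,1,8,34); ℓ=5 odd so k=9
a_0=17:  p_0=17·1+0=17,  q_0=17·0+1=1
a_1=8:  p_1=8·17+1=137,  q_1=8·1+0=8
a_2=1:  p_2=1·137+17=154,  q_2=1·8+1=9
a_3=1:  p_3=1·154+137=291,  q_3=1·9+8=17
…
a_5=34:  p_5=34·2482+291=84679,  q_5=34·145+17=4947
a_6=8:  p_6=8·84679+2482=679914,  q_6=8·4947+145=39721
a_7=1:  p_7=1·679914+84679=764593,  q_7=1·39721+4947=44668
a_8=1:  p_8=1·764593+679914=1444507,  q_8=1·44668+39721=84389
a_9=8:  p_9=8·1444507+764593=12320649,  q_9=8·84389+44668=719780
fundamental: x₁=12320649, y₁=719780  (since 151798391781201 − 293·518083248400 = 1)
k=2:  x_2 = 12320649·12320649+293·719780·719780 = 303596783562401,  y_2 = 12320649·719780+719780·12320649 = 17736313474440

12320649 719780
303596783562401 17736313474440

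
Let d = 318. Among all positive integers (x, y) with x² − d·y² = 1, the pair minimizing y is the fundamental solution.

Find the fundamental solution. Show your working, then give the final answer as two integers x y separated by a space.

107 6

d=318: √d = [17; 1,4,1,34] (ℓ=4, even), read p_3/q_3
a_0=17:  p_0=17·1+0=17,  q_0=17·0+1=1
a_1=1:  p_1=1·17+1=18,  q_1=1·1+0=1
a_2=4:  p_2=4·18+17=89,  q_2=4·1+1=5
a_3=1:  p_3=1·89+18=107,  q_3=1·5+1=6
→ (107, 6).  Check: 107²=11449, 318·6²=11448, difference 1.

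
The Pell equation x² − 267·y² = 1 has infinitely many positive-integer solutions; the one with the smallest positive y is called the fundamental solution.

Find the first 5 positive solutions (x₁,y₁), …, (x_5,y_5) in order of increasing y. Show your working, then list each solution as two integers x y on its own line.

2402 147
11539207 706188
55434348026 3392527005
266306596377697 16297699025832
1279336833564108362 78294142727569923

[16; 2,1,15,1,2,32] for √267; ℓ=6 ⇒ convergent index 5
step 0: (16, 1)  from 16·(1,0) + (0,1)
step 1: (33, 2)  from 2·(16,1) + (1,0)
step 2: (49, 3)  from 1·(33,2) + (16,1)
…
step 4: (817, 50)  from 1·(768,47) + (49,3)
step 5: (2402, 147)  from 2·(817,50) + (768,47)
(x₁, y₁) = (2402, 147);  2402² − 267·147² = 1 ✓
n=2: (2402,147)∘(2402,147) = (2402·2402+267·147·147, 2402·147+147·2402) = (11539207,706188)
n=3: (11539207,706188)∘(2402,147) = (2402·11539207+267·147·706188, 2402·706188+147·11539207) = (55434348026,3392527005)
n=4: (55434348026,3392527005)∘(2402,147) = (2402·55434348026+267·147·3392527005, 2402·3392527005+147·55434348026) = (266306596377697,16297699025832)
n=5: (266306596377697,16297699025832)∘(2402,147) = (2402·266306596377697+267·147·16297699025832, 2402·16297699025832+147·266306596377697) = (1279336833564108362,78294142727569923)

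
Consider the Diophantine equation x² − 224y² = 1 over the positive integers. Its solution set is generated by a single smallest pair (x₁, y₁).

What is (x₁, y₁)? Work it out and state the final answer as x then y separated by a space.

√224 = [14; 1,28, …], period ℓ=2 (even) → k=1
step 0: (14, 1)  from 14·(1,0) + (0,1)
step 1: (15, 1)  from 1·(14,1) + (1,0)
(x₁, y₁) = (15, 1);  15² − 224·1² = 1 ✓

15 1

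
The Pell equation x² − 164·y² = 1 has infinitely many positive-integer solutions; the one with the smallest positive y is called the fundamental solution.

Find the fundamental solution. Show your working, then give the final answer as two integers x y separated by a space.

2049 160

[12; 1,4,6,4,1,24] for √164; ℓ=6 ⇒ convergent index 5
k=0  a_k=12  p_k/q_k = 12/1
k=1  a_k=1  p_k/q_k = 13/1
k=2  a_k=4  p_k/q_k = 64/5
…
k=4  a_k=4  p_k/q_k = 1652/129
k=5  a_k=1  p_k/q_k = 2049/160
(x₁, y₁) = (2049, 160);  2049² − 164·160² = 1 ✓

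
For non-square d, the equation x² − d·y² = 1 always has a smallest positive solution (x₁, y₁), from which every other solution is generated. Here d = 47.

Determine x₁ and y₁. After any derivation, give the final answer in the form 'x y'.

48 7

[6; 1,5,1,12] for √47; ℓ=4 ⇒ convergent index 3
step 0: (6, 1)  from 6·(1,0) + (0,1)
step 1: (7, 1)  from 1·(6,1) + (1,0)
step 2: (41, 6)  from 5·(7,1) + (6,1)
step 3: (48, 7)  from 1·(41,6) + (7,1)
(x₁, y₁) = (48, 7);  48² − 47·7² = 1 ✓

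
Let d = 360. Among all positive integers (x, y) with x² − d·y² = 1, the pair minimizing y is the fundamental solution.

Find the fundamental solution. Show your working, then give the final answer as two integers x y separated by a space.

[18; 1,36] for √360; ℓ=2 ⇒ convergent index 1
a_0=18:  p_0=18·1+0=18,  q_0=18·0+1=1
a_1=1:  p_1=1·18+1=19,  q_1=1·1+0=1
fundamental: x₁=19, y₁=1  (since 361 − 360·1 = 1)

19 1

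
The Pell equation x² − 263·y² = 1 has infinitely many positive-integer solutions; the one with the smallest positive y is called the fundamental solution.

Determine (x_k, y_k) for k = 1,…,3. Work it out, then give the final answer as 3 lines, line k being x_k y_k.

[16; 4,1,1,1,1,15,1,1,1,1,4,32] for √263; ℓ=12 ⇒ convergent index 11
k=0  a_k=16  p_k/q_k = 16/1
…
k=3  a_k=1  p_k/q_k = 146/9
k=4  a_k=1  p_k/q_k = 227/14
k=5  a_k=1  p_k/q_k = 373/23
…
k=10  a_k=1  p_k/q_k = 30229/1864
k=11  a_k=4  p_k/q_k = 139128/8579
→ (139128, 8579).  Check: 139128²=19356600384, 263·8579²=19356600383, difference 1.
(139128+8579√263)^2 = 38713200767 + 2387158224√263
(139128+8579√263)^3 = 10772180392483224 + 664241098768765√263

139128 8579
38713200767 2387158224
10772180392483224 664241098768765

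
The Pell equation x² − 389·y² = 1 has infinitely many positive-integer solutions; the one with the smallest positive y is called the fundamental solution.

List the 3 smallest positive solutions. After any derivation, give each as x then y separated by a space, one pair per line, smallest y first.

[19; 1,2,1,1,1,1,2,1,38] for √389; ℓ=9 ⇒ convergent index 17
i=0: a=19 ⇒ p=19, q=1
…
i=2: a=2 ⇒ p=59, q=3
…
i=8: a=1 ⇒ p=1282, q=65
…
i=11: a=2 ⇒ p=151493, q=7681
…
i=13: a=1 ⇒ p=353911, q=17944
…
i=16: a=2 ⇒ p=2376809, q=120509
i=17: a=1 ⇒ p=3287049, q=166660
(x₁, y₁) = (3287049, 166660);  3287049² − 389·166660² = 1 ✓
k=2:  x_2 = 3287049·3287049+389·166660·166660 = 21609382256801,  y_2 = 3287049·166660+166660·3287049 = 1095639172680
k=3:  x_3 = 3287049·21609382256801+389·166660·1095639172680 = 142062196675667653449,  y_3 = 3287049·1095639172680+166660·21609382256801 = 7202839293837075980

3287049 166660
21609382256801 1095639172680
142062196675667653449 7202839293837075980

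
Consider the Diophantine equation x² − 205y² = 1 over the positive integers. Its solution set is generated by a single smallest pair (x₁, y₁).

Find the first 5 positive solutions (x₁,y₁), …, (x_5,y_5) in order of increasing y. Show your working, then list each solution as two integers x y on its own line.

39689 2772
3150433441 220035816
250075105640009 17466002999676
19850461732342200961 1386416385888245712
1575689951139784122242249 110050959861571165127460

√205 → a₀=14, period (3,6,1,4,1,6,3,28); ℓ=8 even so k=7
step 0: (14, 1)  from 14·(1,0) + (0,1)
step 1: (43, 3)  from 3·(14,1) + (1,0)
…
step 3: (315, 22)  from 1·(272,19) + (43,3)
step 4: (1532, 107)  from 4·(315,22) + (272,19)
…
step 6: (12614, 881)  from 6·(1847,129) + (1532,107)
step 7: (39689, 2772)  from 3·(12614,881) + (1847,129)
→ (39689, 2772).  Check: 39689²=1575216721, 205·2772²=1575216720, difference 1.
(x_2, y_2) = (39689·39689 + 205·2772·2772, 39689·2772 + 2772·39689) = (3150433441, 220035816)
(x_3, y_3) = (39689·3150433441 + 205·2772·220035816, 39689·220035816 + 2772·3150433441) = (250075105640009, 17466002999676)
(x_4, y_4) = (39689·250075105640009 + 205·2772·17466002999676, 39689·17466002999676 + 2772·250075105640009) = (19850461732342200961, 1386416385888245712)
(x_5, y_5) = (39689·19850461732342200961 + 205·2772·1386416385888245712, 39689·1386416385888245712 + 2772·19850461732342200961) = (1575689951139784122242249, 110050959861571165127460)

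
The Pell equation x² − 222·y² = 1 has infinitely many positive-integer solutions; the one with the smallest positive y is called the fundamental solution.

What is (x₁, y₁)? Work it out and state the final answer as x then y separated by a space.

149 10

[14; 1,8,1,28] for √222; ℓ=4 ⇒ convergent index 3
i=0: a=14 ⇒ p=14, q=1
…
i=2: a=8 ⇒ p=134, q=9
i=3: a=1 ⇒ p=149, q=10
→ (149, 10).  Check: 149²=22201, 222·10²=22200, difference 1.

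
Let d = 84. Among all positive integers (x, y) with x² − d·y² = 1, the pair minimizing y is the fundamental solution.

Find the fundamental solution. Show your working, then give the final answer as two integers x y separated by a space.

√84 = [9; 6,18, …], period ℓ=2 (even) → k=1
step 0: (9, 1)  from 9·(1,0) + (0,1)
step 1: (55, 6)  from 6·(9,1) + (1,0)
fundamental: x₁=55, y₁=6  (since 3025 − 84·36 = 1)

55 6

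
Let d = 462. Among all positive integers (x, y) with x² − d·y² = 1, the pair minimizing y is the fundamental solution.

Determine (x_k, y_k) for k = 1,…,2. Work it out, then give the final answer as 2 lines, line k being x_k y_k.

d=462: √d = [21; 2,42] (ℓ=2, even), read p_1/q_1
a_0=21:  p_0=21·1+0=21,  q_0=21·0+1=1
a_1=2:  p_1=2·21+1=43,  q_1=2·1+0=2
fundamental: x₁=43, y₁=2  (since 1849 − 462·4 = 1)
(x_2, y_2) = (43·43 + 462·2·2, 43·2 + 2·43) = (3697, 172)

43 2
3697 172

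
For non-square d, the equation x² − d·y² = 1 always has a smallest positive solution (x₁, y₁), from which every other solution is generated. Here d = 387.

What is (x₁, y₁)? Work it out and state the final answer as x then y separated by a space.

3482 177

√387 → a₀=19, period (1,2,19,2,1,38); ℓ=6 even so k=5
i=0: a=19 ⇒ p=19, q=1
…
i=2: a=2 ⇒ p=59, q=3
…
i=4: a=2 ⇒ p=2341, q=119
i=5: a=1 ⇒ p=3482, q=177
(x₁, y₁) = (3482, 177);  3482² − 387·177² = 1 ✓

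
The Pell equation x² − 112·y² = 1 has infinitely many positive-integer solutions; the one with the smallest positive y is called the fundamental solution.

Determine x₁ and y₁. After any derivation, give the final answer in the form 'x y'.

d=112: √d = [10; 1,1,2,1,1,20] (ℓ=6, even), read p_5/q_5
i=0: a=10 ⇒ p=10, q=1
i=1: a=1 ⇒ p=11, q=1
i=2: a=1 ⇒ p=21, q=2
i=3: a=2 ⇒ p=53, q=5
i=4: a=1 ⇒ p=74, q=7
i=5: a=1 ⇒ p=127, q=12
(x₁, y₁) = (127, 12);  127² − 112·12² = 1 ✓

127 12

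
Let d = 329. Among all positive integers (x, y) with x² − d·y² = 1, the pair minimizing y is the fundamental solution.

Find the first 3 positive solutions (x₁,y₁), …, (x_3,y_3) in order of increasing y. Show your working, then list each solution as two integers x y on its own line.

√329 → a₀=18, period (7,4,2,1,1,4,1,1,2,4,7,36); ℓ=12 even so k=11
i=0: a=18 ⇒ p=18, q=1
…
i=2: a=4 ⇒ p=526, q=29
…
i=8: a=1 ⇒ p=29366, q=1619
…
i=10: a=4 ⇒ p=328794, q=18127
i=11: a=7 ⇒ p=2376415, q=131016
→ (2376415, 131016).  Check: 2376415²=5647348252225, 329·131016²=5647348252224, difference 1.
k=2:  x_2 = 2376415·2376415+329·131016·131016 = 11294696504449,  y_2 = 2376415·131016+131016·2376415 = 622696775280
k=3:  x_3 = 2376415·11294696504449+329·131016·622696775280 = 53681772387237964255,  y_3 = 2376415·622696775280+131016·11294696504449 = 2959571914453911384

2376415 131016
11294696504449 622696775280
53681772387237964255 2959571914453911384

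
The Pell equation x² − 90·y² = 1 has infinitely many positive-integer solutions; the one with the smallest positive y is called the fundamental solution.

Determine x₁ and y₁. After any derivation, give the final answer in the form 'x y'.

d=90: √d = [9; 2,18] (ℓ=2, even), read p_1/q_1
a_0=9:  p_0=9·1+0=9,  q_0=9·0+1=1
a_1=2:  p_1=2·9+1=19,  q_1=2·1+0=2
→ (19, 2).  Check: 19²=361, 90·2²=360, difference 1.

19 2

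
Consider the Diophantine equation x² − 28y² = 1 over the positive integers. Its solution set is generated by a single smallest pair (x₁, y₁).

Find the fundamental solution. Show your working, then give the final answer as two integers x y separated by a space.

[5; 3,2,3,10] for √28; ℓ=4 ⇒ convergent index 3
step 0: (5, 1)  from 5·(1,0) + (0,1)
step 1: (16, 3)  from 3·(5,1) + (1,0)
step 2: (37, 7)  from 2·(16,3) + (5,1)
step 3: (127, 24)  from 3·(37,7) + (16,3)
fundamental: x₁=127, y₁=24  (since 16129 − 28·576 = 1)

127 24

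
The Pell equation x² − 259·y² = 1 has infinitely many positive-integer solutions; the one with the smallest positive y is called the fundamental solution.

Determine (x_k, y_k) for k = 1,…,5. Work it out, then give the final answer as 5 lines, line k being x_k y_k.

847225 52644
1435580401249 89202625800
2432519210895520825 151149389286757356
4121782176900479681520001 256115082676856799248400
6984153809646585277140670173625 433974201841648854097164622644

[16; 10,1,2,3,4,3,2,1,10,32] for √259; ℓ=10 ⇒ convergent index 9
step 0: (16, 1)  from 16·(1,0) + (0,1)
step 1: (161, 10)  from 10·(16,1) + (1,0)
…
step 3: (515, 32)  from 2·(177,11) + (161,10)
step 4: (1722, 107)  from 3·(515,32) + (177,11)
…
step 8: (79196, 4921)  from 1·(55265,3434) + (23931,1487)
step 9: (847225, 52644)  from 10·(79196,4921) + (55265,3434)
(x₁, y₁) = (847225, 52644);  847225² − 259·52644² = 1 ✓
n=2: (847225,52644)∘(847225,52644) = (847225·847225+259·52644·52644, 847225·52644+52644·847225) = (1435580401249,89202625800)
n=3: (1435580401249,89202625800)∘(847225,52644) = (847225·1435580401249+259·52644·89202625800, 847225·89202625800+52644·1435580401249) = (2432519210895520825,151149389286757356)
n=4: (2432519210895520825,151149389286757356)∘(847225,52644) = (847225·2432519210895520825+259·52644·151149389286757356, 847225·151149389286757356+52644·2432519210895520825) = (4121782176900479681520001,256115082676856799248400)
n=5: (4121782176900479681520001,256115082676856799248400)∘(847225,52644) = (847225·4121782176900479681520001+259·52644·256115082676856799248400, 847225·256115082676856799248400+52644·4121782176900479681520001) = (6984153809646585277140670173625,433974201841648854097164622644)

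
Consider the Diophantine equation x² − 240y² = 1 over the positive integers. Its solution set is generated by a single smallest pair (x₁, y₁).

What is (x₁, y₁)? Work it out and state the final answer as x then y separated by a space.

√240 = [15; 2,30, …], period ℓ=2 (even) → k=1
k=0  a_k=15  p_k/q_k = 15/1
k=1  a_k=2  p_k/q_k = 31/2
fundamental: x₁=31, y₁=2  (since 961 − 240·4 = 1)

31 2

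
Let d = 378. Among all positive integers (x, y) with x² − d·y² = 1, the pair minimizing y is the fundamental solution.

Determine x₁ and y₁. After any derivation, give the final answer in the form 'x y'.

8749 450

d=378: √d = [19; 2,3,1,4,1,3,2,38] (ℓ=8, even), read p_7/q_7
k=0  a_k=19  p_k/q_k = 19/1
…
k=5  a_k=1  p_k/q_k = 1011/52
k=6  a_k=3  p_k/q_k = 3869/199
k=7  a_k=2  p_k/q_k = 8749/450
→ (8749, 450).  Check: 8749²=76545001, 378·450²=76545000, difference 1.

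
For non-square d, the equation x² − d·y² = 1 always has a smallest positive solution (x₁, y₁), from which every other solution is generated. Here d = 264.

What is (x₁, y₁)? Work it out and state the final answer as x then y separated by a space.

√264 = [16; 4,32, …], period ℓ=2 (even) → k=1
a_0=16:  p_0=16·1+0=16,  q_0=16·0+1=1
a_1=4:  p_1=4·16+1=65,  q_1=4·1+0=4
fundamental: x₁=65, y₁=4  (since 4225 − 264·16 = 1)

65 4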